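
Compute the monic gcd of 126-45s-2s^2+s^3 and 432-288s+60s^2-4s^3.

Apply the Euclidean algorithm:
  s^3-2s^2-45s+126 = (-1/4)(-4s^3+60s^2-288s+432) + (13s^2-117s+234)
  -4s^3+60s^2-288s+432 = (-(4/13)s+24/13)(13s^2-117s+234) + (0)
Last nonzero remainder: 13s^2-117s+234. Dividing through by 13 gives the monic gcd s^2-9s+18.

18-9s+s^2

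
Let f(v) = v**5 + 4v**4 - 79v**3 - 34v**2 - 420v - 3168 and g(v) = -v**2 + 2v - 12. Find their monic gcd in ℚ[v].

v**2 - 2v + 12

Repeated division with remainder:
  v**5 + 4v**4 - 79v**3 - 34v**2 - 420v - 3168 = (-v**3 - 6v**2 + 79v + 264)(-v**2 + 2v - 12) + (0)
Last nonzero remainder: -v**2 + 2v - 12. Dividing through by -1 gives the monic gcd v**2 - 2v + 12.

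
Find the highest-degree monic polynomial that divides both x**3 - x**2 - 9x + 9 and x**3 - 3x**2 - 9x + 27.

By polynomial division,
  x**3 - x**2 - 9x + 9 = (x**3 - 3x**2 - 9x + 27) + (2x**2 - 18)
  x**3 - 3x**2 - 9x + 27 = ((1/2)x - 3/2)(2x**2 - 18) + (0)
Last nonzero remainder: 2x**2 - 18. Dividing through by 2 gives the monic gcd x**2 - 9.

x**2 - 9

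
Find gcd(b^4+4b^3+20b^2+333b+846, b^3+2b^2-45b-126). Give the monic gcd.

Apply the Euclidean algorithm:
  b^4+4b^3+20b^2+333b+846 = (b+2)(b^3+2b^2-45b-126) + (61b^2+549b+1098)
  b^3+2b^2-45b-126 = ((1/61)b-7/61)(61b^2+549b+1098) + (0)
Last nonzero remainder: 61b^2+549b+1098. Dividing through by 61 gives the monic gcd b^2+9b+18.

b^2+9b+18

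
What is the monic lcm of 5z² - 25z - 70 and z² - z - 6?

Apply the Euclidean algorithm:
  5z² - 25z - 70 = (5)(z² - z - 6) + (-20z - 40)
  z² - z - 6 = (-(1/20)z + 3/20)(-20z - 40) + (0)
Last nonzero remainder: -20z - 40. Dividing through by -20 gives the monic gcd z + 2.
Then lcm(f, g) = f·g / gcd(f, g); expanding and making the result monic gives the answer.

z³ - 8z² + z + 42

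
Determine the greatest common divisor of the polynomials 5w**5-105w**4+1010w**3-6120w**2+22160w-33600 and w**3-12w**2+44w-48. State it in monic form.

w**2-10w+24

Euclidean algorithm in ℚ[w]:
  5w**5-105w**4+1010w**3-6120w**2+22160w-33600 = (5w**2-45w+250)(w**3-12w**2+44w-48) + (-900w**2+9000w-21600)
  w**3-12w**2+44w-48 = (-(1/900)w+1/450)(-900w**2+9000w-21600) + (0)
Last nonzero remainder: -900w**2+9000w-21600. Dividing through by -900 gives the monic gcd w**2-10w+24.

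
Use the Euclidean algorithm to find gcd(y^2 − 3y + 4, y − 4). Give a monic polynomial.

Repeated division with remainder:
  y^2 − 3y + 4 = (y + 1)(y − 4) + (8)
  y − 4 = ((1/8)y − 1/2)(8) + (0)
The last nonzero remainder is the constant 8, so the polynomials are coprime and gcd = 1.

1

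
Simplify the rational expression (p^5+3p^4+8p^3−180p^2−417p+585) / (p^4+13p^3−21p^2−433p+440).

(p^3+9p^2+57p+117)/(p^2+19p+88)

Repeated division with remainder:
  p^5+3p^4+8p^3−180p^2−417p+585 = (p−10)(p^4+13p^3−21p^2−433p+440) + (159p^3+43p^2−5187p+4985)
  p^4+13p^3−21p^2−433p+440 = ((1/159)p+2024/25281)(159p^3+43p^2−5187p+4985) + ((206800/25281)p^2−(413600/8427)p+1034000/25281)
  159p^3+43p^2−5187p+4985 = ((4019679/206800)p+25205157/206800)((206800/25281)p^2−(413600/8427)p+1034000/25281) + (0)
Last nonzero remainder: (206800/25281)p^2−(413600/8427)p+1034000/25281. Dividing through by 206800/25281 gives the monic gcd p^2−6p+5.
Cancel p^2−6p+5 from numerator and denominator to get the reduced form.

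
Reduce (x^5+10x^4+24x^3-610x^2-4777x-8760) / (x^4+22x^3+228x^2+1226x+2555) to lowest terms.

(x^2-5x-24)/(x+7)

Repeated division with remainder:
  x^5+10x^4+24x^3-610x^2-4777x-8760 = (x-12)(x^4+22x^3+228x^2+1226x+2555) + (60x^3+900x^2+7380x+21900)
  x^4+22x^3+228x^2+1226x+2555 = ((1/60)x+7/60)(60x^3+900x^2+7380x+21900) + (0)
Last nonzero remainder: 60x^3+900x^2+7380x+21900. Dividing through by 60 gives the monic gcd x^3+15x^2+123x+365.
Cancel x^3+15x^2+123x+365 from numerator and denominator to get the reduced form.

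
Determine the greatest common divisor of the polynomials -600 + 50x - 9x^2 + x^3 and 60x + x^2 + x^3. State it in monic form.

60 + x + x^2

Apply the Euclidean algorithm:
  x^3 - 9x^2 + 50x - 600 = (x^3 + x^2 + 60x) + (-10x^2 - 10x - 600)
  x^3 + x^2 + 60x = (-(1/10)x)(-10x^2 - 10x - 600) + (0)
Last nonzero remainder: -10x^2 - 10x - 600. Dividing through by -10 gives the monic gcd x^2 + x + 60.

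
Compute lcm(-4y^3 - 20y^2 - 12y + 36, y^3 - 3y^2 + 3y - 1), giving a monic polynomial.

Repeated division with remainder:
  -4y^3 - 20y^2 - 12y + 36 = (-4)(y^3 - 3y^2 + 3y - 1) + (-32y^2 + 32)
  y^3 - 3y^2 + 3y - 1 = (-(1/32)y + 3/32)(-32y^2 + 32) + (4y - 4)
  -32y^2 + 32 = (-8y - 8)(4y - 4) + (0)
Last nonzero remainder: 4y - 4. Dividing through by 4 gives the monic gcd y - 1.
Then lcm(f, g) = f·g / gcd(f, g); expanding and making the result monic gives the answer.

y^5 + 3y^4 - 6y^3 - 10y^2 + 21y - 9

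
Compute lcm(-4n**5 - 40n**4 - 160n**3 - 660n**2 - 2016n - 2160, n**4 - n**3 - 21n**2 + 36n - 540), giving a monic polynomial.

Apply the Euclidean algorithm:
  -4n**5 - 40n**4 - 160n**3 - 660n**2 - 2016n - 2160 = (-4n - 44)(n**4 - n**3 - 21n**2 + 36n - 540) + (-288n**3 - 1440n**2 - 2592n - 25920)
  n**4 - n**3 - 21n**2 + 36n - 540 = (-(1/288)n + 1/48)(-288n**3 - 1440n**2 - 2592n - 25920) + (0)
Last nonzero remainder: -288n**3 - 1440n**2 - 2592n - 25920. Dividing through by -288 gives the monic gcd n**3 + 5n**2 + 9n + 90.
Then lcm(f, g) = f·g / gcd(f, g); expanding and making the result monic gives the answer.

n**6 + 4n**5 - 20n**4 - 75n**3 - 486n**2 - 2484n - 3240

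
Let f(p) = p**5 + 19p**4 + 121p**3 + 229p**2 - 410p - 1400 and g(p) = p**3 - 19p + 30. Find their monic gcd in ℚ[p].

p**2 + 3p - 10

Repeated division with remainder:
  p**5 + 19p**4 + 121p**3 + 229p**2 - 410p - 1400 = (p**2 + 19p + 140)(p**3 - 19p + 30) + (560p**2 + 1680p - 5600)
  p**3 - 19p + 30 = ((1/560)p - 3/560)(560p**2 + 1680p - 5600) + (0)
Last nonzero remainder: 560p**2 + 1680p - 5600. Dividing through by 560 gives the monic gcd p**2 + 3p - 10.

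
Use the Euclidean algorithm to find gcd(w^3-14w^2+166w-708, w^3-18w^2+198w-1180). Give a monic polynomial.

w^2-8w+118

Repeated division with remainder:
  w^3-14w^2+166w-708 = (w^3-18w^2+198w-1180) + (4w^2-32w+472)
  w^3-18w^2+198w-1180 = ((1/4)w-5/2)(4w^2-32w+472) + (0)
Last nonzero remainder: 4w^2-32w+472. Dividing through by 4 gives the monic gcd w^2-8w+118.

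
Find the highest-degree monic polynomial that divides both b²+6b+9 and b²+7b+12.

b+3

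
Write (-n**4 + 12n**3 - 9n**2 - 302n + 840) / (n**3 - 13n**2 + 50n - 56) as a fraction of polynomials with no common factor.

Apply the Euclidean algorithm:
  -n**4 + 12n**3 - 9n**2 - 302n + 840 = (-n - 1)(n**3 - 13n**2 + 50n - 56) + (28n**2 - 308n + 784)
  n**3 - 13n**2 + 50n - 56 = ((1/28)n - 1/14)(28n**2 - 308n + 784) + (0)
Last nonzero remainder: 28n**2 - 308n + 784. Dividing through by 28 gives the monic gcd n**2 - 11n + 28.
Cancel n**2 - 11n + 28 from numerator and denominator to get the reduced form.

(-n**2 + n + 30)/(n - 2)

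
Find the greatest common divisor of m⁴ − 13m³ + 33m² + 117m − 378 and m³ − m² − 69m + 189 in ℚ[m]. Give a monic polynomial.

By polynomial division,
  m⁴ − 13m³ + 33m² + 117m − 378 = (m − 12)(m³ − m² − 69m + 189) + (90m² − 900m + 1890)
  m³ − m² − 69m + 189 = ((1/90)m + 1/10)(90m² − 900m + 1890) + (0)
Last nonzero remainder: 90m² − 900m + 1890. Dividing through by 90 gives the monic gcd m² − 10m + 21.

m² − 10m + 21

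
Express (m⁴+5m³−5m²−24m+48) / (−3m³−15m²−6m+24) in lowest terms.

(−m³−m²+9m−12)/(3m²+3m−6)

Euclidean algorithm in ℚ[m]:
  m⁴+5m³−5m²−24m+48 = (−(1/3)m)(−3m³−15m²−6m+24) + (−7m²−16m+48)
  −3m³−15m²−6m+24 = ((3/7)m+57/49)(−7m²−16m+48) + (−(390/49)m−1560/49)
  −7m²−16m+48 = ((343/390)m−98/65)(−(390/49)m−1560/49) + (0)
Last nonzero remainder: −(390/49)m−1560/49. Dividing through by −390/49 gives the monic gcd m+4.
Cancel m+4 from numerator and denominator to get the reduced form.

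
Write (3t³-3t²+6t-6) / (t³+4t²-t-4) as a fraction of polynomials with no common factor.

Euclidean algorithm in ℚ[t]:
  3t³-3t²+6t-6 = (3)(t³+4t²-t-4) + (-15t²+9t+6)
  t³+4t²-t-4 = (-(1/15)t-23/75)(-15t²+9t+6) + ((54/25)t-54/25)
  -15t²+9t+6 = (-(125/18)t-25/9)((54/25)t-54/25) + (0)
Last nonzero remainder: (54/25)t-54/25. Dividing through by 54/25 gives the monic gcd t-1.
Cancel t-1 from numerator and denominator to get the reduced form.

(3t²+6)/(t²+5t+4)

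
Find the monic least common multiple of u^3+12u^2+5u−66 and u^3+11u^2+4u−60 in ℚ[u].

u^4+22u^3+125u^2−16u−660

Euclidean algorithm in ℚ[u]:
  u^3+12u^2+5u−66 = (u^3+11u^2+4u−60) + (u^2+u−6)
  u^3+11u^2+4u−60 = (u+10)(u^2+u−6) + (0)
The last nonzero remainder u^2+u−6 is already monic.
Then lcm(f, g) = f·g / gcd(f, g); expanding and making the result monic gives the answer.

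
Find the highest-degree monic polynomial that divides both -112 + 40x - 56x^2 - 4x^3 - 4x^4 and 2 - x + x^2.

Apply the Euclidean algorithm:
  -4x^4 - 4x^3 - 56x^2 + 40x - 112 = (-4x^2 - 8x - 56)(x^2 - x + 2) + (0)
The last nonzero remainder x^2 - x + 2 is already monic.

2 - x + x^2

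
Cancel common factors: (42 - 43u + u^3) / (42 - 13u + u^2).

(-7 + 6u + u^2)/(-7 + u)

By polynomial division,
  u^3 - 43u + 42 = (u + 13)(u^2 - 13u + 42) + (84u - 504)
  u^2 - 13u + 42 = ((1/84)u - 1/12)(84u - 504) + (0)
Last nonzero remainder: 84u - 504. Dividing through by 84 gives the monic gcd u - 6.
Cancel u - 6 from numerator and denominator to get the reduced form.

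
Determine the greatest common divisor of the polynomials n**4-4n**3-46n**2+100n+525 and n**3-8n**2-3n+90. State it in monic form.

n**2-2n-15

By polynomial division,
  n**4-4n**3-46n**2+100n+525 = (n+4)(n**3-8n**2-3n+90) + (-11n**2+22n+165)
  n**3-8n**2-3n+90 = (-(1/11)n+6/11)(-11n**2+22n+165) + (0)
Last nonzero remainder: -11n**2+22n+165. Dividing through by -11 gives the monic gcd n**2-2n-15.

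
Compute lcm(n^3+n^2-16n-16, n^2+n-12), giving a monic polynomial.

n^4-2n^3-19n^2+32n+48

Apply the Euclidean algorithm:
  n^3+n^2-16n-16 = (n)(n^2+n-12) + (-4n-16)
  n^2+n-12 = (-(1/4)n+3/4)(-4n-16) + (0)
Last nonzero remainder: -4n-16. Dividing through by -4 gives the monic gcd n+4.
Then lcm(f, g) = f·g / gcd(f, g); expanding and making the result monic gives the answer.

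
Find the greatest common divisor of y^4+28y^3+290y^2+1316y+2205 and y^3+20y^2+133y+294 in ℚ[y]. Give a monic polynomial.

y^2+14y+49

By polynomial division,
  y^4+28y^3+290y^2+1316y+2205 = (y+8)(y^3+20y^2+133y+294) + (-3y^2-42y-147)
  y^3+20y^2+133y+294 = (-(1/3)y-2)(-3y^2-42y-147) + (0)
Last nonzero remainder: -3y^2-42y-147. Dividing through by -3 gives the monic gcd y^2+14y+49.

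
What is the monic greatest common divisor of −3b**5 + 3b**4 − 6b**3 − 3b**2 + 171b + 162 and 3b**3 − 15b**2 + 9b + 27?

Euclidean algorithm in ℚ[b]:
  −3b**5 + 3b**4 − 6b**3 − 3b**2 + 171b + 162 = (−b**2 − 4b − 19)(3b**3 − 15b**2 + 9b + 27) + (−225b**2 + 450b + 675)
  3b**3 − 15b**2 + 9b + 27 = (−(1/75)b + 1/25)(−225b**2 + 450b + 675) + (0)
Last nonzero remainder: −225b**2 + 450b + 675. Dividing through by −225 gives the monic gcd b**2 − 2b − 3.

b**2 − 2b − 3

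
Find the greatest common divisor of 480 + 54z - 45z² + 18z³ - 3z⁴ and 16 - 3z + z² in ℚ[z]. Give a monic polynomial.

Repeated division with remainder:
  -3z⁴ + 18z³ - 45z² + 54z + 480 = (-3z² + 9z + 30)(z² - 3z + 16) + (0)
The last nonzero remainder z² - 3z + 16 is already monic.

16 - 3z + z²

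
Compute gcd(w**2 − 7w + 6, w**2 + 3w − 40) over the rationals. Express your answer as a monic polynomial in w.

Apply the Euclidean algorithm:
  w**2 − 7w + 6 = (w**2 + 3w − 40) + (−10w + 46)
  w**2 + 3w − 40 = (−(1/10)w − 19/25)(−10w + 46) + (−126/25)
  −10w + 46 = ((125/63)w − 575/63)(−126/25) + (0)
The last nonzero remainder is the constant −126/25, so the polynomials are coprime and gcd = 1.

1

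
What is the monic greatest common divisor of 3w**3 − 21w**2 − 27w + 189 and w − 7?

w − 7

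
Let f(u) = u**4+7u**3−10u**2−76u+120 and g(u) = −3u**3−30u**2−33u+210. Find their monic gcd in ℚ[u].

u**2+3u−10

Euclidean algorithm in ℚ[u]:
  u**4+7u**3−10u**2−76u+120 = (−(1/3)u+1)(−3u**3−30u**2−33u+210) + (9u**2+27u−90)
  −3u**3−30u**2−33u+210 = (−(1/3)u−7/3)(9u**2+27u−90) + (0)
Last nonzero remainder: 9u**2+27u−90. Dividing through by 9 gives the monic gcd u**2+3u−10.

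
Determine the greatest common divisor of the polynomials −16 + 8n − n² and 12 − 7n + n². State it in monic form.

−4 + n

Repeated division with remainder:
  −n² + 8n − 16 = (−1)(n² − 7n + 12) + (n − 4)
  n² − 7n + 12 = (n − 3)(n − 4) + (0)
The last nonzero remainder n − 4 is already monic.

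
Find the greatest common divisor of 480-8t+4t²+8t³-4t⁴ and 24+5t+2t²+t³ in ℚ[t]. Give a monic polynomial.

Euclidean algorithm in ℚ[t]:
  -4t⁴+8t³+4t²-8t+480 = (-4t+16)(t³+2t²+5t+24) + (-8t²+8t+96)
  t³+2t²+5t+24 = (-(1/8)t-3/8)(-8t²+8t+96) + (20t+60)
  -8t²+8t+96 = (-(2/5)t+8/5)(20t+60) + (0)
Last nonzero remainder: 20t+60. Dividing through by 20 gives the monic gcd t+3.

3+t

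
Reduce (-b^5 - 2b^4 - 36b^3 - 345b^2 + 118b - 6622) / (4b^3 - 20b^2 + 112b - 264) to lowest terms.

(-b^3 - 4b^2 - 22b - 301)/(4b - 12)

Euclidean algorithm in ℚ[b]:
  -b^5 - 2b^4 - 36b^3 - 345b^2 + 118b - 6622 = (-(1/4)b^2 - (7/4)b - 43/4)(4b^3 - 20b^2 + 112b - 264) + (-430b^2 + 860b - 9460)
  4b^3 - 20b^2 + 112b - 264 = (-(2/215)b + 6/215)(-430b^2 + 860b - 9460) + (0)
Last nonzero remainder: -430b^2 + 860b - 9460. Dividing through by -430 gives the monic gcd b^2 - 2b + 22.
Cancel b^2 - 2b + 22 from numerator and denominator to get the reduced form.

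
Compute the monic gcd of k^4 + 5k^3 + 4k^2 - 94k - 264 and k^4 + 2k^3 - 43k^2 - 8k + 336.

Repeated division with remainder:
  k^4 + 5k^3 + 4k^2 - 94k - 264 = (k^4 + 2k^3 - 43k^2 - 8k + 336) + (3k^3 + 47k^2 - 86k - 600)
  k^4 + 2k^3 - 43k^2 - 8k + 336 = ((1/3)k - 41/9)(3k^3 + 47k^2 - 86k - 600) + ((1798/9)k^2 - (1798/9)k - 7192/3)
  3k^3 + 47k^2 - 86k - 600 = ((27/1798)k + 225/899)((1798/9)k^2 - (1798/9)k - 7192/3) + (0)
Last nonzero remainder: (1798/9)k^2 - (1798/9)k - 7192/3. Dividing through by 1798/9 gives the monic gcd k^2 - k - 12.

k^2 - k - 12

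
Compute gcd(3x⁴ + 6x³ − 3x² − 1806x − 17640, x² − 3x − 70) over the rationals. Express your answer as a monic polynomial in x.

Repeated division with remainder:
  3x⁴ + 6x³ − 3x² − 1806x − 17640 = (3x² + 15x + 252)(x² − 3x − 70) + (0)
The last nonzero remainder x² − 3x − 70 is already monic.

x² − 3x − 70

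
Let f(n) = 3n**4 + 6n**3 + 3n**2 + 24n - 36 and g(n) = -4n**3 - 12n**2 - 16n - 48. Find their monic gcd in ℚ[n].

Repeated division with remainder:
  3n**4 + 6n**3 + 3n**2 + 24n - 36 = (-(3/4)n + 3/4)(-4n**3 - 12n**2 - 16n - 48) + (0)
Last nonzero remainder: -4n**3 - 12n**2 - 16n - 48. Dividing through by -4 gives the monic gcd n**3 + 3n**2 + 4n + 12.

n**3 + 3n**2 + 4n + 12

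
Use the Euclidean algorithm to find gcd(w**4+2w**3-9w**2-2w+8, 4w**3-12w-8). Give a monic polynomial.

w**2-w-2

Apply the Euclidean algorithm:
  w**4+2w**3-9w**2-2w+8 = ((1/4)w+1/2)(4w**3-12w-8) + (-6w**2+6w+12)
  4w**3-12w-8 = (-(2/3)w-2/3)(-6w**2+6w+12) + (0)
Last nonzero remainder: -6w**2+6w+12. Dividing through by -6 gives the monic gcd w**2-w-2.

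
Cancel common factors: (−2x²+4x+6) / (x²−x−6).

By polynomial division,
  −2x²+4x+6 = (−2)(x²−x−6) + (2x−6)
  x²−x−6 = ((1/2)x+1)(2x−6) + (0)
Last nonzero remainder: 2x−6. Dividing through by 2 gives the monic gcd x−3.
Cancel x−3 from numerator and denominator to get the reduced form.

(−2x−2)/(x+2)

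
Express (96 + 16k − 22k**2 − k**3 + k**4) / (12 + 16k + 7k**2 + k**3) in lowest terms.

(48 − 16k − 3k**2 + k**3)/(6 + 5k + k**2)

Euclidean algorithm in ℚ[k]:
  k**4 − k**3 − 22k**2 + 16k + 96 = (k − 8)(k**3 + 7k**2 + 16k + 12) + (18k**2 + 132k + 192)
  k**3 + 7k**2 + 16k + 12 = ((1/18)k − 1/54)(18k**2 + 132k + 192) + ((70/9)k + 140/9)
  18k**2 + 132k + 192 = ((81/35)k + 432/35)((70/9)k + 140/9) + (0)
Last nonzero remainder: (70/9)k + 140/9. Dividing through by 70/9 gives the monic gcd k + 2.
Cancel k + 2 from numerator and denominator to get the reduced form.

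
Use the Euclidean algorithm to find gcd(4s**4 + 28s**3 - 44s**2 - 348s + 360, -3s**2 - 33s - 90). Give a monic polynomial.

Repeated division with remainder:
  4s**4 + 28s**3 - 44s**2 - 348s + 360 = (-(4/3)s**2 + (16/3)s - 4)(-3s**2 - 33s - 90) + (0)
Last nonzero remainder: -3s**2 - 33s - 90. Dividing through by -3 gives the monic gcd s**2 + 11s + 30.

s**2 + 11s + 30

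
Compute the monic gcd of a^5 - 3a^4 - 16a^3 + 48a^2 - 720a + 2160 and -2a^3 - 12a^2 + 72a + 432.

a^2 - 36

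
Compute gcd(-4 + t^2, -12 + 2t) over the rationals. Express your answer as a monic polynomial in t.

1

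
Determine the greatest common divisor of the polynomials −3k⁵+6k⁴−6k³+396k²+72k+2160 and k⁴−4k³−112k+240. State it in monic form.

k³−2k²−4k−120

By polynomial division,
  −3k⁵+6k⁴−6k³+396k²+72k+2160 = (−3k−6)(k⁴−4k³−112k+240) + (−30k³+60k²+120k+3600)
  k⁴−4k³−112k+240 = (−(1/30)k+1/15)(−30k³+60k²+120k+3600) + (0)
Last nonzero remainder: −30k³+60k²+120k+3600. Dividing through by −30 gives the monic gcd k³−2k²−4k−120.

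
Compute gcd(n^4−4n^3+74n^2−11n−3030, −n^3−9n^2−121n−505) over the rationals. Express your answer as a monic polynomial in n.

n+5

Apply the Euclidean algorithm:
  n^4−4n^3+74n^2−11n−3030 = (−n+13)(−n^3−9n^2−121n−505) + (70n^2+1057n+3535)
  −n^3−9n^2−121n−505 = (−(1/70)n+61/700)(70n^2+1057n+3535) + (−(16261/100)n−16261/20)
  70n^2+1057n+3535 = (−(1000/2323)n−100/23)(−(16261/100)n−16261/20) + (0)
Last nonzero remainder: −(16261/100)n−16261/20. Dividing through by −16261/100 gives the monic gcd n+5.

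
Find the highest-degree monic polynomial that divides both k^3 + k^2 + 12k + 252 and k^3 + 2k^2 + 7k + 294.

k^2 - 5k + 42

Repeated division with remainder:
  k^3 + k^2 + 12k + 252 = (k^3 + 2k^2 + 7k + 294) + (-k^2 + 5k - 42)
  k^3 + 2k^2 + 7k + 294 = (-k - 7)(-k^2 + 5k - 42) + (0)
Last nonzero remainder: -k^2 + 5k - 42. Dividing through by -1 gives the monic gcd k^2 - 5k + 42.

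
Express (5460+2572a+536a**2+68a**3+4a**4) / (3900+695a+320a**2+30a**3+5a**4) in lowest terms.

Euclidean algorithm in ℚ[a]:
  4a**4+68a**3+536a**2+2572a+5460 = (4/5)(5a**4+30a**3+320a**2+695a+3900) + (44a**3+280a**2+2016a+2340)
  5a**4+30a**3+320a**2+695a+3900 = ((5/44)a−5/121)(44a**3+280a**2+2016a+2340) + ((12400/121)a**2+(62000/121)a+483600/121)
  44a**3+280a**2+2016a+2340 = ((1331/3100)a+363/620)((12400/121)a**2+(62000/121)a+483600/121) + (0)
Last nonzero remainder: (12400/121)a**2+(62000/121)a+483600/121. Dividing through by 12400/121 gives the monic gcd a**2+5a+39.
Cancel a**2+5a+39 from numerator and denominator to get the reduced form.

(140+48a+4a**2)/(100+5a+5a**2)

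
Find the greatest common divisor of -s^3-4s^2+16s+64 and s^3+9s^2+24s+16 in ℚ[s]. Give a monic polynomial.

s^2+8s+16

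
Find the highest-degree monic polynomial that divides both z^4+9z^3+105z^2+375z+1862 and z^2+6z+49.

z^2+6z+49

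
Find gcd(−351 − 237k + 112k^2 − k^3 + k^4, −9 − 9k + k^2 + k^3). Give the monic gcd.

By polynomial division,
  k^4 − k^3 + 112k^2 − 237k − 351 = (k − 2)(k^3 + k^2 − 9k − 9) + (123k^2 − 246k − 369)
  k^3 + k^2 − 9k − 9 = ((1/123)k + 1/41)(123k^2 − 246k − 369) + (0)
Last nonzero remainder: 123k^2 − 246k − 369. Dividing through by 123 gives the monic gcd k^2 − 2k − 3.

−3 − 2k + k^2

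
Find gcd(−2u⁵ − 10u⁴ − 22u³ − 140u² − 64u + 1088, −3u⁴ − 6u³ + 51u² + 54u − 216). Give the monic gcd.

By polynomial division,
  −2u⁵ − 10u⁴ − 22u³ − 140u² − 64u + 1088 = ((2/3)u + 2)(−3u⁴ − 6u³ + 51u² + 54u − 216) + (−44u³ − 278u² − 28u + 1520)
  −3u⁴ − 6u³ + 51u² + 54u − 216 = ((3/44)u − 285/968)(−44u³ − 278u² − 28u + 1520) + (−(14007/484)u² − (14007/242)u + 28014/121)
  −44u³ − 278u² − 28u + 1520 = ((21296/14007)u + 91960/14007)(−(14007/484)u² − (14007/242)u + 28014/121) + (0)
Last nonzero remainder: −(14007/484)u² − (14007/242)u + 28014/121. Dividing through by −14007/484 gives the monic gcd u² + 2u − 8.

u² + 2u − 8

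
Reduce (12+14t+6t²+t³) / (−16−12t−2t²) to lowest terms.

(−6−4t−t²)/(8+2t)

Apply the Euclidean algorithm:
  t³+6t²+14t+12 = (−(1/2)t)(−2t²−12t−16) + (6t+12)
  −2t²−12t−16 = (−(1/3)t−4/3)(6t+12) + (0)
Last nonzero remainder: 6t+12. Dividing through by 6 gives the monic gcd t+2.
Cancel t+2 from numerator and denominator to get the reduced form.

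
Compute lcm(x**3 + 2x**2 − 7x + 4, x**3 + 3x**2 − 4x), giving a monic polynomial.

x**4 + 2x**3 − 7x**2 + 4x

Repeated division with remainder:
  x**3 + 2x**2 − 7x + 4 = (x**3 + 3x**2 − 4x) + (−x**2 − 3x + 4)
  x**3 + 3x**2 − 4x = (−x)(−x**2 − 3x + 4) + (0)
Last nonzero remainder: −x**2 − 3x + 4. Dividing through by −1 gives the monic gcd x**2 + 3x − 4.
Then lcm(f, g) = f·g / gcd(f, g); expanding and making the result monic gives the answer.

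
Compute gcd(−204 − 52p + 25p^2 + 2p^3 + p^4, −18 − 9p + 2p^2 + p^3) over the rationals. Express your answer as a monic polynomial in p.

−6 − p + p^2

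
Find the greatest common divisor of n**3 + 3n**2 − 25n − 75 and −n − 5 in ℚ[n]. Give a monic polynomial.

n + 5

Apply the Euclidean algorithm:
  n**3 + 3n**2 − 25n − 75 = (−n**2 + 2n + 15)(−n − 5) + (0)
Last nonzero remainder: −n − 5. Dividing through by −1 gives the monic gcd n + 5.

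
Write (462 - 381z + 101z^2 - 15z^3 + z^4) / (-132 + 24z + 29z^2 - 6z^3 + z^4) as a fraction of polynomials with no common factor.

(-7 + z)/(2 + z)

By polynomial division,
  z^4 - 15z^3 + 101z^2 - 381z + 462 = (z^4 - 6z^3 + 29z^2 + 24z - 132) + (-9z^3 + 72z^2 - 405z + 594)
  z^4 - 6z^3 + 29z^2 + 24z - 132 = (-(1/9)z - 2/9)(-9z^3 + 72z^2 - 405z + 594) + (0)
Last nonzero remainder: -9z^3 + 72z^2 - 405z + 594. Dividing through by -9 gives the monic gcd z^3 - 8z^2 + 45z - 66.
Cancel z^3 - 8z^2 + 45z - 66 from numerator and denominator to get the reduced form.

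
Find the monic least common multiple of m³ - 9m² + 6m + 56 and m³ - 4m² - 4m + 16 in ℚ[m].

m⁴ - 11m³ + 24m² + 44m - 112

Repeated division with remainder:
  m³ - 9m² + 6m + 56 = (m³ - 4m² - 4m + 16) + (-5m² + 10m + 40)
  m³ - 4m² - 4m + 16 = (-(1/5)m + 2/5)(-5m² + 10m + 40) + (0)
Last nonzero remainder: -5m² + 10m + 40. Dividing through by -5 gives the monic gcd m² - 2m - 8.
Then lcm(f, g) = f·g / gcd(f, g); expanding and making the result monic gives the answer.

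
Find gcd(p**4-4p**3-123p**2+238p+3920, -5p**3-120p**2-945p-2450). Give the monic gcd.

p**2+14p+49

Apply the Euclidean algorithm:
  p**4-4p**3-123p**2+238p+3920 = (-(1/5)p+28/5)(-5p**3-120p**2-945p-2450) + (360p**2+5040p+17640)
  -5p**3-120p**2-945p-2450 = (-(1/72)p-5/36)(360p**2+5040p+17640) + (0)
Last nonzero remainder: 360p**2+5040p+17640. Dividing through by 360 gives the monic gcd p**2+14p+49.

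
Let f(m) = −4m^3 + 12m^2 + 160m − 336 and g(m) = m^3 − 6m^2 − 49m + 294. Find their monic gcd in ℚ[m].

m − 7

Apply the Euclidean algorithm:
  −4m^3 + 12m^2 + 160m − 336 = (−4)(m^3 − 6m^2 − 49m + 294) + (−12m^2 − 36m + 840)
  m^3 − 6m^2 − 49m + 294 = (−(1/12)m + 3/4)(−12m^2 − 36m + 840) + (48m − 336)
  −12m^2 − 36m + 840 = (−(1/4)m − 5/2)(48m − 336) + (0)
Last nonzero remainder: 48m − 336. Dividing through by 48 gives the monic gcd m − 7.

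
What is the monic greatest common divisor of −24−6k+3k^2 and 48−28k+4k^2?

−4+k

Apply the Euclidean algorithm:
  3k^2−6k−24 = (3/4)(4k^2−28k+48) + (15k−60)
  4k^2−28k+48 = ((4/15)k−4/5)(15k−60) + (0)
Last nonzero remainder: 15k−60. Dividing through by 15 gives the monic gcd k−4.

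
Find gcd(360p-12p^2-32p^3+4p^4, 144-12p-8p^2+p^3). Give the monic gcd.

Repeated division with remainder:
  4p^4-32p^3-12p^2+360p = (4p)(p^3-8p^2-12p+144) + (36p^2-216p)
  p^3-8p^2-12p+144 = ((1/36)p-1/18)(36p^2-216p) + (-24p+144)
  36p^2-216p = (-(3/2)p)(-24p+144) + (0)
Last nonzero remainder: -24p+144. Dividing through by -24 gives the monic gcd p-6.

-6+p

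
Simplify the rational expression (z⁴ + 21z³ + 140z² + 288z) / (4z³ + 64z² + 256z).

(z² + 13z + 36)/(4z + 32)

Apply the Euclidean algorithm:
  z⁴ + 21z³ + 140z² + 288z = ((1/4)z + 5/4)(4z³ + 64z² + 256z) + (-4z² - 32z)
  4z³ + 64z² + 256z = (-z - 8)(-4z² - 32z) + (0)
Last nonzero remainder: -4z² - 32z. Dividing through by -4 gives the monic gcd z² + 8z.
Cancel z² + 8z from numerator and denominator to get the reduced form.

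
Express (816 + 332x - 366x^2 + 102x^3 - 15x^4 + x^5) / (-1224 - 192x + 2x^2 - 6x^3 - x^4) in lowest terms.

Repeated division with remainder:
  x^5 - 15x^4 + 102x^3 - 366x^2 + 332x + 816 = (-x + 21)(-x^4 - 6x^3 + 2x^2 - 192x - 1224) + (230x^3 - 600x^2 + 3140x + 26520)
  -x^4 - 6x^3 + 2x^2 - 192x - 1224 = (-(1/230)x - 99/2645)(230x^3 - 600x^2 + 3140x + 26520) + (-(3600/529)x^2 + (21600/529)x - 122400/529)
  230x^3 - 600x^2 + 3140x + 26520 = (-(12167/360)x - 6877/60)(-(3600/529)x^2 + (21600/529)x - 122400/529) + (0)
Last nonzero remainder: -(3600/529)x^2 + (21600/529)x - 122400/529. Dividing through by -3600/529 gives the monic gcd x^2 - 6x + 34.
Cancel x^2 - 6x + 34 from numerator and denominator to get the reduced form.

(-24 - 14x + 9x^2 - x^3)/(36 + 12x + x^2)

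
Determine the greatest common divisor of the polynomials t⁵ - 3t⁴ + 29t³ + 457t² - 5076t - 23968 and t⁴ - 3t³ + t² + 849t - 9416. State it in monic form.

t³ - 14t² + 155t - 856

Repeated division with remainder:
  t⁵ - 3t⁴ + 29t³ + 457t² - 5076t - 23968 = (t)(t⁴ - 3t³ + t² + 849t - 9416) + (28t³ - 392t² + 4340t - 23968)
  t⁴ - 3t³ + t² + 849t - 9416 = ((1/28)t + 11/28)(28t³ - 392t² + 4340t - 23968) + (0)
Last nonzero remainder: 28t³ - 392t² + 4340t - 23968. Dividing through by 28 gives the monic gcd t³ - 14t² + 155t - 856.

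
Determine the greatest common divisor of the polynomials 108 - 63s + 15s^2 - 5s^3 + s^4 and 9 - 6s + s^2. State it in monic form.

Apply the Euclidean algorithm:
  s^4 - 5s^3 + 15s^2 - 63s + 108 = (s^2 + s + 12)(s^2 - 6s + 9) + (0)
The last nonzero remainder s^2 - 6s + 9 is already monic.

9 - 6s + s^2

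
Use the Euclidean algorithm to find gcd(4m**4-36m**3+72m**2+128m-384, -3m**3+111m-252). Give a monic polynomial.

m**2-7m+12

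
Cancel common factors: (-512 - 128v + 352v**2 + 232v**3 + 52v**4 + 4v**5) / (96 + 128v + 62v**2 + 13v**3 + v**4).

By polynomial division,
  4v**5 + 52v**4 + 232v**3 + 352v**2 - 128v - 512 = (4v)(v**4 + 13v**3 + 62v**2 + 128v + 96) + (-16v**3 - 160v**2 - 512v - 512)
  v**4 + 13v**3 + 62v**2 + 128v + 96 = (-(1/16)v - 3/16)(-16v**3 - 160v**2 - 512v - 512) + (0)
Last nonzero remainder: -16v**3 - 160v**2 - 512v - 512. Dividing through by -16 gives the monic gcd v**3 + 10v**2 + 32v + 32.
Cancel v**3 + 10v**2 + 32v + 32 from numerator and denominator to get the reduced form.

(-16 + 12v + 4v**2)/(3 + v)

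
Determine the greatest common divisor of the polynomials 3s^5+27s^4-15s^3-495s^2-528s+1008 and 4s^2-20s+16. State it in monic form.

Euclidean algorithm in ℚ[s]:
  3s^5+27s^4-15s^3-495s^2-528s+1008 = ((3/4)s^3+(21/2)s^2+(183/4)s+63)(4s^2-20s+16) + (0)
Last nonzero remainder: 4s^2-20s+16. Dividing through by 4 gives the monic gcd s^2-5s+4.

s^2-5s+4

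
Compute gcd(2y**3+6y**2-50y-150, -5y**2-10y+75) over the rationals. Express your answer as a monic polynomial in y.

y+5

Apply the Euclidean algorithm:
  2y**3+6y**2-50y-150 = (-(2/5)y-2/5)(-5y**2-10y+75) + (-24y-120)
  -5y**2-10y+75 = ((5/24)y-5/8)(-24y-120) + (0)
Last nonzero remainder: -24y-120. Dividing through by -24 gives the monic gcd y+5.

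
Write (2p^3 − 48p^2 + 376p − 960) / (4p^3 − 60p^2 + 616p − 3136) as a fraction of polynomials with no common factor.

(p^2 − 16p + 60)/(2p^2 − 14p + 196)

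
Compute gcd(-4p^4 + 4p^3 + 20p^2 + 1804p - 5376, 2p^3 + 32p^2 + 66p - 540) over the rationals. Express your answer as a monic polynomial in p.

By polynomial division,
  -4p^4 + 4p^3 + 20p^2 + 1804p - 5376 = (-2p + 34)(2p^3 + 32p^2 + 66p - 540) + (-936p^2 - 1520p + 12984)
  2p^3 + 32p^2 + 66p - 540 = (-(1/468)p - 841/27378)(-936p^2 - 1520p + 12984) + ((644096/13689)p - 644096/4563)
  -936p^2 - 1520p + 12984 = (-(1601613/80512)p - 7405749/80512)((644096/13689)p - 644096/4563) + (0)
Last nonzero remainder: (644096/13689)p - 644096/4563. Dividing through by 644096/13689 gives the monic gcd p - 3.

p - 3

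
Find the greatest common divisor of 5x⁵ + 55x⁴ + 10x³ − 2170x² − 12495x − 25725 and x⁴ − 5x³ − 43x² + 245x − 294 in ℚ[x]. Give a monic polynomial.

x² − 49

By polynomial division,
  5x⁵ + 55x⁴ + 10x³ − 2170x² − 12495x − 25725 = (5x + 80)(x⁴ − 5x³ − 43x² + 245x − 294) + (625x³ + 45x² − 30625x − 2205)
  x⁴ − 5x³ − 43x² + 245x − 294 = ((1/625)x − 634/78125)(625x³ + 45x² − 30625x − 2205) + ((99456/15625)x² − 4873344/15625)
  625x³ + 45x² − 30625x − 2205 = ((9765625/99456)x + 234375/33152)((99456/15625)x² − 4873344/15625) + (0)
Last nonzero remainder: (99456/15625)x² − 4873344/15625. Dividing through by 99456/15625 gives the monic gcd x² − 49.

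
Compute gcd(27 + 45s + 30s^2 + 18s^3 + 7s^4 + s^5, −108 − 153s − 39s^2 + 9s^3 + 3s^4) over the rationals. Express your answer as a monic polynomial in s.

Repeated division with remainder:
  s^5 + 7s^4 + 18s^3 + 30s^2 + 45s + 27 = ((1/3)s + 4/3)(3s^4 + 9s^3 − 39s^2 − 153s − 108) + (19s^3 + 133s^2 + 285s + 171)
  3s^4 + 9s^3 − 39s^2 − 153s − 108 = ((3/19)s − 12/19)(19s^3 + 133s^2 + 285s + 171) + (0)
Last nonzero remainder: 19s^3 + 133s^2 + 285s + 171. Dividing through by 19 gives the monic gcd s^3 + 7s^2 + 15s + 9.

9 + 15s + 7s^2 + s^3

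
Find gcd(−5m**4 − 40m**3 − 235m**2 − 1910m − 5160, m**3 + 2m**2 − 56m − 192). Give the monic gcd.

m**2 + 10m + 24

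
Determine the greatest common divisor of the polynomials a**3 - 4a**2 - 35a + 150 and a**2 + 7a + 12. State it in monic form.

Euclidean algorithm in ℚ[a]:
  a**3 - 4a**2 - 35a + 150 = (a - 11)(a**2 + 7a + 12) + (30a + 282)
  a**2 + 7a + 12 = ((1/30)a - 2/25)(30a + 282) + (864/25)
  30a + 282 = ((125/144)a + 1175/144)(864/25) + (0)
The last nonzero remainder is the constant 864/25, so the polynomials are coprime and gcd = 1.

1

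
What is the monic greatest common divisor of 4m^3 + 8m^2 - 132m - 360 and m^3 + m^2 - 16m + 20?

By polynomial division,
  4m^3 + 8m^2 - 132m - 360 = (4)(m^3 + m^2 - 16m + 20) + (4m^2 - 68m - 440)
  m^3 + m^2 - 16m + 20 = ((1/4)m + 9/2)(4m^2 - 68m - 440) + (400m + 2000)
  4m^2 - 68m - 440 = ((1/100)m - 11/50)(400m + 2000) + (0)
Last nonzero remainder: 400m + 2000. Dividing through by 400 gives the monic gcd m + 5.

m + 5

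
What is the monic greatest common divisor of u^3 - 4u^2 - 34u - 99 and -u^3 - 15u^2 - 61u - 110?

u^2 + 5u + 11

Apply the Euclidean algorithm:
  u^3 - 4u^2 - 34u - 99 = (-1)(-u^3 - 15u^2 - 61u - 110) + (-19u^2 - 95u - 209)
  -u^3 - 15u^2 - 61u - 110 = ((1/19)u + 10/19)(-19u^2 - 95u - 209) + (0)
Last nonzero remainder: -19u^2 - 95u - 209. Dividing through by -19 gives the monic gcd u^2 + 5u + 11.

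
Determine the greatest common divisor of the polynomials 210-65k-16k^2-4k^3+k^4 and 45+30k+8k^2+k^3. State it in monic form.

Euclidean algorithm in ℚ[k]:
  k^4-4k^3-16k^2-65k+210 = (k-12)(k^3+8k^2+30k+45) + (50k^2+250k+750)
  k^3+8k^2+30k+45 = ((1/50)k+3/50)(50k^2+250k+750) + (0)
Last nonzero remainder: 50k^2+250k+750. Dividing through by 50 gives the monic gcd k^2+5k+15.

15+5k+k^2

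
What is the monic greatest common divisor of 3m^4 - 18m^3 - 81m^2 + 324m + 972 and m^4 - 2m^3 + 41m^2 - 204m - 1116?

Repeated division with remainder:
  3m^4 - 18m^3 - 81m^2 + 324m + 972 = (3)(m^4 - 2m^3 + 41m^2 - 204m - 1116) + (-12m^3 - 204m^2 + 936m + 4320)
  m^4 - 2m^3 + 41m^2 - 204m - 1116 = (-(1/12)m + 19/12)(-12m^3 - 204m^2 + 936m + 4320) + (442m^2 - 1326m - 7956)
  -12m^3 - 204m^2 + 936m + 4320 = (-(6/221)m - 120/221)(442m^2 - 1326m - 7956) + (0)
Last nonzero remainder: 442m^2 - 1326m - 7956. Dividing through by 442 gives the monic gcd m^2 - 3m - 18.

m^2 - 3m - 18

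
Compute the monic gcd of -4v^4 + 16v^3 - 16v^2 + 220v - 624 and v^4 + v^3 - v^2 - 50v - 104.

By polynomial division,
  -4v^4 + 16v^3 - 16v^2 + 220v - 624 = (-4)(v^4 + v^3 - v^2 - 50v - 104) + (20v^3 - 20v^2 + 20v - 1040)
  v^4 + v^3 - v^2 - 50v - 104 = ((1/20)v + 1/10)(20v^3 - 20v^2 + 20v - 1040) + (0)
Last nonzero remainder: 20v^3 - 20v^2 + 20v - 1040. Dividing through by 20 gives the monic gcd v^3 - v^2 + v - 52.

v^3 - v^2 + v - 52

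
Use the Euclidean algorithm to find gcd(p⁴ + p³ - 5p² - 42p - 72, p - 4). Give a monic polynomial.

p - 4

Apply the Euclidean algorithm:
  p⁴ + p³ - 5p² - 42p - 72 = (p³ + 5p² + 15p + 18)(p - 4) + (0)
The last nonzero remainder p - 4 is already monic.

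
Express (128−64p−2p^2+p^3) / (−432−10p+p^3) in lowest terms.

By polynomial division,
  p^3−2p^2−64p+128 = (p^3−10p−432) + (−2p^2−54p+560)
  p^3−10p−432 = (−(1/2)p+27/2)(−2p^2−54p+560) + (999p−7992)
  −2p^2−54p+560 = (−(2/999)p−70/999)(999p−7992) + (0)
Last nonzero remainder: 999p−7992. Dividing through by 999 gives the monic gcd p−8.
Cancel p−8 from numerator and denominator to get the reduced form.

(−16+6p+p^2)/(54+8p+p^2)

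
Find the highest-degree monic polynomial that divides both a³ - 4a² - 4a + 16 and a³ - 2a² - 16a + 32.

Repeated division with remainder:
  a³ - 4a² - 4a + 16 = (a³ - 2a² - 16a + 32) + (-2a² + 12a - 16)
  a³ - 2a² - 16a + 32 = (-(1/2)a - 2)(-2a² + 12a - 16) + (0)
Last nonzero remainder: -2a² + 12a - 16. Dividing through by -2 gives the monic gcd a² - 6a + 8.

a² - 6a + 8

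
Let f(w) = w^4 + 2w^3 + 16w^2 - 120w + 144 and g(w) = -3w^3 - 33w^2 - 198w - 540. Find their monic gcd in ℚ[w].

By polynomial division,
  w^4 + 2w^3 + 16w^2 - 120w + 144 = (-(1/3)w + 3)(-3w^3 - 33w^2 - 198w - 540) + (49w^2 + 294w + 1764)
  -3w^3 - 33w^2 - 198w - 540 = (-(3/49)w - 15/49)(49w^2 + 294w + 1764) + (0)
Last nonzero remainder: 49w^2 + 294w + 1764. Dividing through by 49 gives the monic gcd w^2 + 6w + 36.

w^2 + 6w + 36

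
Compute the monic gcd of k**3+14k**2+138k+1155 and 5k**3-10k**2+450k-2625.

k**2+3k+105

Repeated division with remainder:
  k**3+14k**2+138k+1155 = (1/5)(5k**3-10k**2+450k-2625) + (16k**2+48k+1680)
  5k**3-10k**2+450k-2625 = ((5/16)k-25/16)(16k**2+48k+1680) + (0)
Last nonzero remainder: 16k**2+48k+1680. Dividing through by 16 gives the monic gcd k**2+3k+105.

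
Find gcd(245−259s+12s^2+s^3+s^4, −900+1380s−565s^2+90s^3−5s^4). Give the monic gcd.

5−6s+s^2

Repeated division with remainder:
  s^4+s^3+12s^2−259s+245 = (−1/5)(−5s^4+90s^3−565s^2+1380s−900) + (19s^3−101s^2+17s+65)
  −5s^4+90s^3−565s^2+1380s−900 = (−(5/19)s+1205/361)(19s^3−101s^2+17s+65) + (−(80645/361)s^2+(483870/361)s−403225/361)
  19s^3−101s^2+17s+65 = (−(6859/80645)s−4693/80645)(−(80645/361)s^2+(483870/361)s−403225/361) + (0)
Last nonzero remainder: −(80645/361)s^2+(483870/361)s−403225/361. Dividing through by −80645/361 gives the monic gcd s^2−6s+5.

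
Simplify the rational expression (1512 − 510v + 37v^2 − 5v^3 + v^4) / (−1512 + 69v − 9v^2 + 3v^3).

(24 − 10v + v^2)/(−24 + 3v)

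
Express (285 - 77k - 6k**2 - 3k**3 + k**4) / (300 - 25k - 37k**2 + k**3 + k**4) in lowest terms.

(19 + 5k + k**2)/(20 + 9k + k**2)

Apply the Euclidean algorithm:
  k**4 - 3k**3 - 6k**2 - 77k + 285 = (k**4 + k**3 - 37k**2 - 25k + 300) + (-4k**3 + 31k**2 - 52k - 15)
  k**4 + k**3 - 37k**2 - 25k + 300 = (-(1/4)k - 35/16)(-4k**3 + 31k**2 - 52k - 15) + ((285/16)k**2 - (285/2)k + 4275/16)
  -4k**3 + 31k**2 - 52k - 15 = (-(64/285)k - 16/285)((285/16)k**2 - (285/2)k + 4275/16) + (0)
Last nonzero remainder: (285/16)k**2 - (285/2)k + 4275/16. Dividing through by 285/16 gives the monic gcd k**2 - 8k + 15.
Cancel k**2 - 8k + 15 from numerator and denominator to get the reduced form.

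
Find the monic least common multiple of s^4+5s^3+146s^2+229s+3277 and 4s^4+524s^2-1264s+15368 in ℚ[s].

s^6+s^5+160s^4-185s^3+7325s^2-5322s+111418

By polynomial division,
  s^4+5s^3+146s^2+229s+3277 = (1/4)(4s^4+524s^2-1264s+15368) + (5s^3+15s^2+545s-565)
  4s^4+524s^2-1264s+15368 = ((4/5)s-12/5)(5s^3+15s^2+545s-565) + (124s^2+496s+14012)
  5s^3+15s^2+545s-565 = ((5/124)s-5/124)(124s^2+496s+14012) + (0)
Last nonzero remainder: 124s^2+496s+14012. Dividing through by 124 gives the monic gcd s^2+4s+113.
Then lcm(f, g) = f·g / gcd(f, g); expanding and making the result monic gives the answer.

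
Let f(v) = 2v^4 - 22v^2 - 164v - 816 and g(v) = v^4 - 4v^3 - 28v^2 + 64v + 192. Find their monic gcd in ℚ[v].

Apply the Euclidean algorithm:
  2v^4 - 22v^2 - 164v - 816 = (2)(v^4 - 4v^3 - 28v^2 + 64v + 192) + (8v^3 + 34v^2 - 292v - 1200)
  v^4 - 4v^3 - 28v^2 + 64v + 192 = ((1/8)v - 33/32)(8v^3 + 34v^2 - 292v - 1200) + ((697/16)v^2 - (697/8)v - 2091/2)
  8v^3 + 34v^2 - 292v - 1200 = ((128/697)v + 800/697)((697/16)v^2 - (697/8)v - 2091/2) + (0)
Last nonzero remainder: (697/16)v^2 - (697/8)v - 2091/2. Dividing through by 697/16 gives the monic gcd v^2 - 2v - 24.

v^2 - 2v - 24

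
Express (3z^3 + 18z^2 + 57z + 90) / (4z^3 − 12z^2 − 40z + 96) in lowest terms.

By polynomial division,
  3z^3 + 18z^2 + 57z + 90 = (3/4)(4z^3 − 12z^2 − 40z + 96) + (27z^2 + 87z + 18)
  4z^3 − 12z^2 − 40z + 96 = ((4/27)z − 224/243)(27z^2 + 87z + 18) + ((3040/81)z + 3040/27)
  27z^2 + 87z + 18 = ((2187/3040)z + 243/1520)((3040/81)z + 3040/27) + (0)
Last nonzero remainder: (3040/81)z + 3040/27. Dividing through by 3040/81 gives the monic gcd z + 3.
Cancel z + 3 from numerator and denominator to get the reduced form.

(3z^2 + 9z + 30)/(4z^2 − 24z + 32)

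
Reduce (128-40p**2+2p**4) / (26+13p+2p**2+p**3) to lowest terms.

By polynomial division,
  2p**4-40p**2+128 = (2p-4)(p**3+2p**2+13p+26) + (-58p**2+232)
  p**3+2p**2+13p+26 = (-(1/58)p-1/29)(-58p**2+232) + (17p+34)
  -58p**2+232 = (-(58/17)p+116/17)(17p+34) + (0)
Last nonzero remainder: 17p+34. Dividing through by 17 gives the monic gcd p+2.
Cancel p+2 from numerator and denominator to get the reduced form.

(64-32p-4p**2+2p**3)/(13+p**2)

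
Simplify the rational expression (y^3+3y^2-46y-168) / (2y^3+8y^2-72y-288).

Euclidean algorithm in ℚ[y]:
  y^3+3y^2-46y-168 = (1/2)(2y^3+8y^2-72y-288) + (-y^2-10y-24)
  2y^3+8y^2-72y-288 = (-2y+12)(-y^2-10y-24) + (0)
Last nonzero remainder: -y^2-10y-24. Dividing through by -1 gives the monic gcd y^2+10y+24.
Cancel y^2+10y+24 from numerator and denominator to get the reduced form.

(y-7)/(2y-12)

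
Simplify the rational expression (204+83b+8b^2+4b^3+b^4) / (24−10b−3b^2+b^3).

Apply the Euclidean algorithm:
  b^4+4b^3+8b^2+83b+204 = (b+7)(b^3−3b^2−10b+24) + (39b^2+129b+36)
  b^3−3b^2−10b+24 = ((1/39)b−82/507)(39b^2+129b+36) + ((1680/169)b+5040/169)
  39b^2+129b+36 = ((2197/560)b+169/140)((1680/169)b+5040/169) + (0)
Last nonzero remainder: (1680/169)b+5040/169. Dividing through by 1680/169 gives the monic gcd b+3.
Cancel b+3 from numerator and denominator to get the reduced form.

(68+5b+b^2+b^3)/(8−6b+b^2)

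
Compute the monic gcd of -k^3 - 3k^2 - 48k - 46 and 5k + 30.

Apply the Euclidean algorithm:
  -k^3 - 3k^2 - 48k - 46 = (-(1/5)k^2 + (3/5)k - 66/5)(5k + 30) + (350)
  5k + 30 = ((1/70)k + 3/35)(350) + (0)
The last nonzero remainder is the constant 350, so the polynomials are coprime and gcd = 1.

1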